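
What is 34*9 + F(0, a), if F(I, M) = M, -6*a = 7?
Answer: 1829/6 ≈ 304.83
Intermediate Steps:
a = -7/6 (a = -1/6*7 = -7/6 ≈ -1.1667)
34*9 + F(0, a) = 34*9 - 7/6 = 306 - 7/6 = 1829/6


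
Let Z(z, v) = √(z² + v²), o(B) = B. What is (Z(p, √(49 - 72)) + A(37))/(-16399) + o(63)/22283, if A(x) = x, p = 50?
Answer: 208666/365418917 - √2477/16399 ≈ -0.0024639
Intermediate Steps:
Z(z, v) = √(v² + z²)
(Z(p, √(49 - 72)) + A(37))/(-16399) + o(63)/22283 = (√((√(49 - 72))² + 50²) + 37)/(-16399) + 63/22283 = (√((√(-23))² + 2500) + 37)*(-1/16399) + 63*(1/22283) = (√((I*√23)² + 2500) + 37)*(-1/16399) + 63/22283 = (√(-23 + 2500) + 37)*(-1/16399) + 63/22283 = (√2477 + 37)*(-1/16399) + 63/22283 = (37 + √2477)*(-1/16399) + 63/22283 = (-37/16399 - √2477/16399) + 63/22283 = 208666/365418917 - √2477/16399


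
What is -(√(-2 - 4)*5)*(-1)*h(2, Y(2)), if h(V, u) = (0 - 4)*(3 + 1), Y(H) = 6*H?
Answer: -80*I*√6 ≈ -195.96*I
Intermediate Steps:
h(V, u) = -16 (h(V, u) = -4*4 = -16)
-(√(-2 - 4)*5)*(-1)*h(2, Y(2)) = -(√(-2 - 4)*5)*(-1)*(-16) = -(√(-6)*5)*(-1)*(-16) = -((I*√6)*5)*(-1)*(-16) = -(5*I*√6)*(-1)*(-16) = -(-5*I*√6)*(-16) = -80*I*√6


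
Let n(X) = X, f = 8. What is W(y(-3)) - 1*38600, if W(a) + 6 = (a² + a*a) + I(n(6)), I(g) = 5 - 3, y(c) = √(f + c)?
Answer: -38594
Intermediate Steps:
y(c) = √(8 + c)
I(g) = 2
W(a) = -4 + 2*a² (W(a) = -6 + ((a² + a*a) + 2) = -6 + ((a² + a²) + 2) = -6 + (2*a² + 2) = -6 + (2 + 2*a²) = -4 + 2*a²)
W(y(-3)) - 1*38600 = (-4 + 2*(√(8 - 3))²) - 1*38600 = (-4 + 2*(√5)²) - 38600 = (-4 + 2*5) - 38600 = (-4 + 10) - 38600 = 6 - 38600 = -38594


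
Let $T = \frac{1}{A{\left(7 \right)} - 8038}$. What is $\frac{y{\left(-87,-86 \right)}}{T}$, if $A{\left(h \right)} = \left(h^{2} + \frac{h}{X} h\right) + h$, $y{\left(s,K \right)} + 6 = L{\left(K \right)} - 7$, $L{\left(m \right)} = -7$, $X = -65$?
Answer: $\frac{2075516}{13} \approx 1.5966 \cdot 10^{5}$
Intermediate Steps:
$y{\left(s,K \right)} = -20$ ($y{\left(s,K \right)} = -6 - 14 = -20$)
$A{\left(h \right)} = h + \frac{64 h^{2}}{65}$ ($A{\left(h \right)} = \left(h^{2} + \frac{h}{-65} h\right) + h = \left(h^{2} + h \left(- \frac{1}{65}\right) h\right) + h = \left(h^{2} + - \frac{h}{65} h\right) + h = \left(h^{2} - \frac{h^{2}}{65}\right) + h = \frac{64 h^{2}}{65} + h = h + \frac{64 h^{2}}{65}$)
$T = - \frac{65}{518879}$ ($T = \frac{1}{\frac{1}{65} \cdot 7 \left(65 + 64 \cdot 7\right) - 8038} = \frac{1}{\frac{1}{65} \cdot 7 \left(65 + 448\right) - 8038} = \frac{1}{\frac{1}{65} \cdot 7 \cdot 513 - 8038} = \frac{1}{\frac{3591}{65} - 8038} = \frac{1}{- \frac{518879}{65}} = - \frac{65}{518879} \approx -0.00012527$)
$\frac{y{\left(-87,-86 \right)}}{T} = - \frac{20}{- \frac{65}{518879}} = \left(-20\right) \left(- \frac{518879}{65}\right) = \frac{2075516}{13}$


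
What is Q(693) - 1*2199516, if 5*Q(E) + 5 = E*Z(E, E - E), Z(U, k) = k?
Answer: -2199517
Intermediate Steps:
Q(E) = -1 (Q(E) = -1 + (E*(E - E))/5 = -1 + (E*0)/5 = -1 + (⅕)*0 = -1 + 0 = -1)
Q(693) - 1*2199516 = -1 - 1*2199516 = -1 - 2199516 = -2199517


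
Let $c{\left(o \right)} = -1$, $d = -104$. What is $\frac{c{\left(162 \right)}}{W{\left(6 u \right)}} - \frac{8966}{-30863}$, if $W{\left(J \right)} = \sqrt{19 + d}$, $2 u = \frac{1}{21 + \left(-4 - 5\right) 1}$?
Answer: $\frac{8966}{30863} + \frac{i \sqrt{85}}{85} \approx 0.29051 + 0.10847 i$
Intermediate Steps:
$u = \frac{1}{24}$ ($u = \frac{1}{2 \left(21 + \left(-4 - 5\right) 1\right)} = \frac{1}{2 \left(21 - 9\right)} = \frac{1}{2 \cdot 12} = \frac{1}{2} \cdot \frac{1}{12} = \frac{1}{24} \approx 0.041667$)
$W{\left(J \right)} = i \sqrt{85}$ ($W{\left(J \right)} = \sqrt{19 - 104} = \sqrt{-85} = i \sqrt{85}$)
$\frac{c{\left(162 \right)}}{W{\left(6 u \right)}} - \frac{8966}{-30863} = - \frac{1}{i \sqrt{85}} - \frac{8966}{-30863} = - \frac{\left(-1\right) i \sqrt{85}}{85} - - \frac{8966}{30863} = \frac{i \sqrt{85}}{85} + \frac{8966}{30863} = \frac{8966}{30863} + \frac{i \sqrt{85}}{85}$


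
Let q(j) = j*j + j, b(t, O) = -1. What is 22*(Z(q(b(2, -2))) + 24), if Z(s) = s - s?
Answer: 528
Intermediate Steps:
q(j) = j + j² (q(j) = j² + j = j + j²)
Z(s) = 0
22*(Z(q(b(2, -2))) + 24) = 22*(0 + 24) = 22*24 = 528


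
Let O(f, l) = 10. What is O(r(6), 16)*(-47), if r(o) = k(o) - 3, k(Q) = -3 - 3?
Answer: -470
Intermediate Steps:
k(Q) = -6
r(o) = -9 (r(o) = -6 - 3 = -9)
O(r(6), 16)*(-47) = 10*(-47) = -470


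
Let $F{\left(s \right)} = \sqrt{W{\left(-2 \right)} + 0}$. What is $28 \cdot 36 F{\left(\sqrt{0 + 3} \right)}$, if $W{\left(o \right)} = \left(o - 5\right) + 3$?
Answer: $2016 i \approx 2016.0 i$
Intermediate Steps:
$W{\left(o \right)} = -2 + o$ ($W{\left(o \right)} = \left(-5 + o\right) + 3 = -2 + o$)
$F{\left(s \right)} = 2 i$ ($F{\left(s \right)} = \sqrt{\left(-2 - 2\right) + 0} = \sqrt{-4 + 0} = \sqrt{-4} = 2 i$)
$28 \cdot 36 F{\left(\sqrt{0 + 3} \right)} = 28 \cdot 36 \cdot 2 i = 1008 \cdot 2 i = 2016 i$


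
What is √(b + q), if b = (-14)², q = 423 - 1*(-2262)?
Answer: √2881 ≈ 53.675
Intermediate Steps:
q = 2685 (q = 423 + 2262 = 2685)
b = 196
√(b + q) = √(196 + 2685) = √2881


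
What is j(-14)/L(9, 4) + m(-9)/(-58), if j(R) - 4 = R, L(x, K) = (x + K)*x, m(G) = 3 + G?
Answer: 61/3393 ≈ 0.017978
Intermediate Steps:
L(x, K) = x*(K + x) (L(x, K) = (K + x)*x = x*(K + x))
j(R) = 4 + R
j(-14)/L(9, 4) + m(-9)/(-58) = (4 - 14)/((9*(4 + 9))) + (3 - 9)/(-58) = -10/(9*13) - 6*(-1/58) = -10/117 + 3/29 = 61/3393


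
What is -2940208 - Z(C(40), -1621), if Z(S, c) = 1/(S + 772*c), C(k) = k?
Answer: -3679293965375/1251372 ≈ -2.9402e+6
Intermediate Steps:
-2940208 - Z(C(40), -1621) = -2940208 - 1/(40 + 772*(-1621)) = -2940208 - 1/(40 - 1251412) = -2940208 - 1/(-1251372) = -2940208 - 1*(-1/1251372) = -2940208 + 1/1251372 = -3679293965375/1251372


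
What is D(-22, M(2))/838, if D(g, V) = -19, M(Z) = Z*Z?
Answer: -19/838 ≈ -0.022673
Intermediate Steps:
M(Z) = Z²
D(-22, M(2))/838 = -19/838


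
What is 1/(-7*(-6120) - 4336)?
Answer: 1/38504 ≈ 2.5971e-5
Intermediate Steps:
1/(-7*(-6120) - 4336) = 1/(42840 - 4336) = 1/38504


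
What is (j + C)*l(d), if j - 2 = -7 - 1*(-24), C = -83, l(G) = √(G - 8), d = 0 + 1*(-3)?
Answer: -64*I*√11 ≈ -212.26*I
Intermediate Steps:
d = -3 (d = 0 - 3 = -3)
l(G) = √(-8 + G)
j = 19 (j = 2 + (-7 - 1*(-24)) = 2 + (-7 + 24) = 2 + 17 = 19)
(j + C)*l(d) = (19 - 83)*√(-8 - 3) = -64*I*√11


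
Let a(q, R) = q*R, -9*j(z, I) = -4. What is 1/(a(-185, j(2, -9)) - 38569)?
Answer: -9/347861 ≈ -2.5872e-5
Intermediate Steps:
j(z, I) = 4/9 (j(z, I) = -⅑*(-4) = 4/9)
a(q, R) = R*q
1/(a(-185, j(2, -9)) - 38569) = 1/((4/9)*(-185) - 38569) = 1/(-740/9 - 38569) = 1/(-347861/9) = -9/347861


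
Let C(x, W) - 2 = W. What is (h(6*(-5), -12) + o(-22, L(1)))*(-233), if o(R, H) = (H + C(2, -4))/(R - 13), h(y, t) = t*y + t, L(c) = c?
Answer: -2838173/35 ≈ -81091.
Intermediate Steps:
C(x, W) = 2 + W
h(y, t) = t + t*y
o(R, H) = (-2 + H)/(-13 + R) (o(R, H) = (H + (2 - 4))/(R - 13) = (H - 2)/(-13 + R) = (-2 + H)/(-13 + R))
(h(6*(-5), -12) + o(-22, L(1)))*(-233) = (-12*(1 + 6*(-5)) + (-2 + 1)/(-13 - 22))*(-233) = (-12*(1 - 30) - 1/(-35))*(-233) = (-12*(-29) - 1/35*(-1))*(-233) = (348 + 1/35)*(-233) = (12181/35)*(-233) = -2838173/35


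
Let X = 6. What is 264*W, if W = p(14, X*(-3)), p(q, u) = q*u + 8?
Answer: -64416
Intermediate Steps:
p(q, u) = 8 + q*u
W = -244 (W = 8 + 14*(6*(-3)) = 8 + 14*(-18) = 8 - 252 = -244)
264*W = 264*(-244) = -64416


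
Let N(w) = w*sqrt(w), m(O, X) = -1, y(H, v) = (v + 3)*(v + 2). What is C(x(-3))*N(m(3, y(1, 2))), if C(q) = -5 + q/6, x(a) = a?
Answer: 11*I/2 ≈ 5.5*I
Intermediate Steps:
y(H, v) = (2 + v)*(3 + v) (y(H, v) = (3 + v)*(2 + v) = (2 + v)*(3 + v))
C(q) = -5 + q/6 (C(q) = -5 + q*(1/6) = -5 + q/6)
N(w) = w**(3/2)
C(x(-3))*N(m(3, y(1, 2))) = (-5 + (1/6)*(-3))*(-1)**(3/2) = (-5 - 1/2)*(-I) = -(-11)*I/2 = 11*I/2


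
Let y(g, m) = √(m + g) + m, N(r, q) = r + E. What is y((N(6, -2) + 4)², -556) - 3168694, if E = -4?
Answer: -3169250 + 2*I*√130 ≈ -3.1692e+6 + 22.803*I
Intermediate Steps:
N(r, q) = -4 + r (N(r, q) = r - 4 = -4 + r)
y(g, m) = m + √(g + m) (y(g, m) = √(g + m) + m = m + √(g + m))
y((N(6, -2) + 4)², -556) - 3168694 = (-556 + √(((-4 + 6) + 4)² - 556)) - 3168694 = (-556 + √((2 + 4)² - 556)) - 3168694 = (-556 + √(6² - 556)) - 3168694 = (-556 + √(36 - 556)) - 3168694 = (-556 + √(-520)) - 3168694 = (-556 + 2*I*√130) - 3168694 = -3169250 + 2*I*√130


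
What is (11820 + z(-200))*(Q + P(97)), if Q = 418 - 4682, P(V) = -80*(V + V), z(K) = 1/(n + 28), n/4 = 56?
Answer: -14732358386/63 ≈ -2.3385e+8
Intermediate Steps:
n = 224 (n = 4*56 = 224)
z(K) = 1/252 (z(K) = 1/(224 + 28) = 1/252)
P(V) = -160*V
Q = -4264
(11820 + z(-200))*(Q + P(97)) = (11820 + 1/252)*(-4264 - 160*97) = 2978641*(-4264 - 15520)/252 = (2978641/252)*(-19784) = -14732358386/63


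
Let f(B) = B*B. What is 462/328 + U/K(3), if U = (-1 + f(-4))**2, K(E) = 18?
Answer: 2281/164 ≈ 13.909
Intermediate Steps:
f(B) = B**2
U = 225 (U = (-1 + (-4)**2)**2 = (-1 + 16)**2 = 15**2 = 225)
462/328 + U/K(3) = 462/328 + 225/18 = 462*(1/328) + 225*(1/18) = 231/164 + 25/2 = 2281/164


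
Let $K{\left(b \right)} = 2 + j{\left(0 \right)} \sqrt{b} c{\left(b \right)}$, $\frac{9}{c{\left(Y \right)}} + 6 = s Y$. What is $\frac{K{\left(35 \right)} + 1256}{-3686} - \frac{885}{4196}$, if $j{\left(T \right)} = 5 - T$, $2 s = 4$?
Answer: $- \frac{4270339}{7733228} - \frac{45 \sqrt{35}}{235904} \approx -0.55334$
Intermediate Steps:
$s = 2$ ($s = \frac{1}{2} \cdot 4 = 2$)
$c{\left(Y \right)} = \frac{9}{-6 + 2 Y}$
$K{\left(b \right)} = 2 + \frac{45 \sqrt{b}}{2 \left(-3 + b\right)}$ ($K{\left(b \right)} = 2 + \left(5 - 0\right) \sqrt{b} \frac{9}{2 \left(-3 + b\right)} = 2 + \left(5 + 0\right) \sqrt{b} \frac{9}{2 \left(-3 + b\right)} = 2 + 5 \sqrt{b} \frac{9}{2 \left(-3 + b\right)} = 2 + \frac{45 \sqrt{b}}{2 \left(-3 + b\right)}$)
$\frac{K{\left(35 \right)} + 1256}{-3686} - \frac{885}{4196} = \frac{\frac{-12 + 4 \cdot 35 + 45 \sqrt{35}}{2 \left(-3 + 35\right)} + 1256}{-3686} - \frac{885}{4196} = \left(\frac{-12 + 140 + 45 \sqrt{35}}{2 \cdot 32} + 1256\right) \left(- \frac{1}{3686}\right) - \frac{885}{4196} = \left(\frac{1}{2} \cdot \frac{1}{32} \left(128 + 45 \sqrt{35}\right) + 1256\right) \left(- \frac{1}{3686}\right) - \frac{885}{4196} = \left(\left(2 + \frac{45 \sqrt{35}}{64}\right) + 1256\right) \left(- \frac{1}{3686}\right) - \frac{885}{4196} = \left(1258 + \frac{45 \sqrt{35}}{64}\right) \left(- \frac{1}{3686}\right) - \frac{885}{4196} = \left(- \frac{629}{1843} - \frac{45 \sqrt{35}}{235904}\right) - \frac{885}{4196} = - \frac{4270339}{7733228} - \frac{45 \sqrt{35}}{235904}$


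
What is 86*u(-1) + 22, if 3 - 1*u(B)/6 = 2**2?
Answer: -494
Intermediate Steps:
u(B) = -6 (u(B) = 18 - 6*2**2 = 18 - 6*4 = 18 - 24 = -6)
86*u(-1) + 22 = 86*(-6) + 22 = -516 + 22 = -494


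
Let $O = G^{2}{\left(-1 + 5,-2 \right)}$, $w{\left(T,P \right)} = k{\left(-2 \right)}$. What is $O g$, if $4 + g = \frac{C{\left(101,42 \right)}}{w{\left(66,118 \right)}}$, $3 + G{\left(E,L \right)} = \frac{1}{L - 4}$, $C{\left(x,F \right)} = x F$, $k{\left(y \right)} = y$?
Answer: $- \frac{767125}{36} \approx -21309.0$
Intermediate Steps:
$w{\left(T,P \right)} = -2$
$C{\left(x,F \right)} = F x$
$G{\left(E,L \right)} = -3 + \frac{1}{-4 + L}$ ($G{\left(E,L \right)} = -3 + \frac{1}{L - 4} = -3 + \frac{1}{-4 + L}$)
$O = \frac{361}{36}$ ($O = \left(\frac{13 - -6}{-4 - 2}\right)^{2} = \left(\frac{13 + 6}{-6}\right)^{2} = \left(\left(- \frac{1}{6}\right) 19\right)^{2} = \left(- \frac{19}{6}\right)^{2} = \frac{361}{36} \approx 10.028$)
$g = -2125$ ($g = -4 + \frac{42 \cdot 101}{-2} = -4 + 4242 \left(- \frac{1}{2}\right) = -4 - 2121 = -2125$)
$O g = \frac{361}{36} \left(-2125\right) = - \frac{767125}{36}$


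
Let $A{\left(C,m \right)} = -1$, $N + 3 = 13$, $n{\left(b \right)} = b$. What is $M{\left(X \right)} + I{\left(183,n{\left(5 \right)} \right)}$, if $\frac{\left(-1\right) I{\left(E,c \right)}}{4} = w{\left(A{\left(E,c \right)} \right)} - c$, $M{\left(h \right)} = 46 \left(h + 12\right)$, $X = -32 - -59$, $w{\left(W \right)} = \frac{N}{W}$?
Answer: $1854$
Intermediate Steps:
$N = 10$ ($N = -3 + 13 = 10$)
$w{\left(W \right)} = \frac{10}{W}$
$X = 27$ ($X = -32 + 59 = 27$)
$M{\left(h \right)} = 552 + 46 h$ ($M{\left(h \right)} = 46 \left(12 + h\right) = 552 + 46 h$)
$I{\left(E,c \right)} = 40 + 4 c$ ($I{\left(E,c \right)} = - 4 \left(\frac{10}{-1} - c\right) = - 4 \left(10 \left(-1\right) - c\right) = - 4 \left(-10 - c\right) = 40 + 4 c$)
$M{\left(X \right)} + I{\left(183,n{\left(5 \right)} \right)} = \left(552 + 46 \cdot 27\right) + \left(40 + 4 \cdot 5\right) = \left(552 + 1242\right) + \left(40 + 20\right) = 1794 + 60 = 1854$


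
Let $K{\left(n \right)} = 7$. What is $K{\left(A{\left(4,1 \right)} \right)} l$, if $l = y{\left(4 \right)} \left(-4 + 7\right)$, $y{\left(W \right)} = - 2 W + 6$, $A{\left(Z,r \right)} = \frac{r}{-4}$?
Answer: $-42$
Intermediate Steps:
$A{\left(Z,r \right)} = - \frac{r}{4}$ ($A{\left(Z,r \right)} = r \left(- \frac{1}{4}\right) = - \frac{r}{4}$)
$y{\left(W \right)} = 6 - 2 W$
$l = -6$ ($l = \left(6 - 8\right) \left(-4 + 7\right) = \left(6 - 8\right) 3 = \left(-2\right) 3 = -6$)
$K{\left(A{\left(4,1 \right)} \right)} l = 7 \left(-6\right) = -42$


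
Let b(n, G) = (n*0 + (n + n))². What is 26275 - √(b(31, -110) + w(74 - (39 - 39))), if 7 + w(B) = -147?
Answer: 26275 - 3*√410 ≈ 26214.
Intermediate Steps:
w(B) = -154 (w(B) = -7 - 147 = -154)
b(n, G) = 4*n² (b(n, G) = (0 + 2*n)² = (2*n)² = 4*n²)
26275 - √(b(31, -110) + w(74 - (39 - 39))) = 26275 - √(4*31² - 154) = 26275 - √(4*961 - 154) = 26275 - √(3844 - 154) = 26275 - √3690 = 26275 - 3*√410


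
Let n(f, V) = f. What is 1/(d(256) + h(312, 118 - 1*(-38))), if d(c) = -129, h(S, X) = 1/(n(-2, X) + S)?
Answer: -310/39989 ≈ -0.0077521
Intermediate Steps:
h(S, X) = 1/(-2 + S)
1/(d(256) + h(312, 118 - 1*(-38))) = 1/(-129 + 1/(-2 + 312)) = 1/(-129 + 1/310) = 1/(-39989/310) = -310/39989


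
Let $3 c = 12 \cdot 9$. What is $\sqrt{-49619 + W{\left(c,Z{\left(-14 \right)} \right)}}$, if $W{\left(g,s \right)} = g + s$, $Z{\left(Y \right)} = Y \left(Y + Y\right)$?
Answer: $i \sqrt{49191} \approx 221.79 i$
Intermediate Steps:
$c = 36$ ($c = \frac{12 \cdot 9}{3} = \frac{1}{3} \cdot 108 = 36$)
$Z{\left(Y \right)} = 2 Y^{2}$ ($Z{\left(Y \right)} = Y 2 Y = 2 Y^{2}$)
$\sqrt{-49619 + W{\left(c,Z{\left(-14 \right)} \right)}} = \sqrt{-49619 + \left(36 + 2 \left(-14\right)^{2}\right)} = \sqrt{-49619 + \left(36 + 2 \cdot 196\right)} = \sqrt{-49619 + \left(36 + 392\right)} = \sqrt{-49619 + 428} = \sqrt{-49191} = i \sqrt{49191}$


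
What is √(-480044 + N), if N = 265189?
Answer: I*√214855 ≈ 463.52*I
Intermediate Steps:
√(-480044 + N) = √(-480044 + 265189) = √(-214855) = I*√214855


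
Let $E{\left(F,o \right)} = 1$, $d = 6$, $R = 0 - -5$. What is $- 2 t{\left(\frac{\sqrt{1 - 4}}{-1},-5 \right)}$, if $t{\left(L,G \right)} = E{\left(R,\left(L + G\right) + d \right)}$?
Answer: $-2$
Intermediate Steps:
$R = 5$ ($R = 0 + 5 = 5$)
$t{\left(L,G \right)} = 1$
$- 2 t{\left(\frac{\sqrt{1 - 4}}{-1},-5 \right)} = \left(-2\right) 1 = -2$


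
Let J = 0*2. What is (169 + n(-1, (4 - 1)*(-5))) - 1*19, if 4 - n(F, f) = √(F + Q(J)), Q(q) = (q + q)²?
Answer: 154 - I ≈ 154.0 - 1.0*I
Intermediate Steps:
J = 0
Q(q) = 4*q² (Q(q) = (2*q)² = 4*q²)
n(F, f) = 4 - √F (n(F, f) = 4 - √(F + 4*0²) = 4 - √(F + 4*0) = 4 - √(F + 0) = 4 - √F)
(169 + n(-1, (4 - 1)*(-5))) - 1*19 = (169 + (4 - √(-1))) - 1*19 = (169 + (4 - I)) - 19 = (173 - I) - 19 = 154 - I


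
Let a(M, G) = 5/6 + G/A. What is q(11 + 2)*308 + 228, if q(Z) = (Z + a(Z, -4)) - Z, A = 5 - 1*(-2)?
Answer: 926/3 ≈ 308.67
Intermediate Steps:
A = 7 (A = 5 + 2 = 7)
a(M, G) = ⅚ + G/7 (a(M, G) = 5/6 + G/7 = 5*(⅙) + G*(⅐) = ⅚ + G/7)
q(Z) = 11/42 (q(Z) = (Z + (⅚ + (⅐)*(-4))) - Z = (Z + (⅚ - 4/7)) - Z = (Z + 11/42) - Z = (11/42 + Z) - Z = 11/42)
q(11 + 2)*308 + 228 = (11/42)*308 + 228 = 242/3 + 228 = 926/3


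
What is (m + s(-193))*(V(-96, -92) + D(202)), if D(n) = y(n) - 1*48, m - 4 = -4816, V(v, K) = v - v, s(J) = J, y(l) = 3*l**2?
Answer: -612431820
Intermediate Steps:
V(v, K) = 0
m = -4812 (m = 4 - 4816 = -4812)
D(n) = -48 + 3*n**2 (D(n) = 3*n**2 - 1*48 = 3*n**2 - 48 = -48 + 3*n**2)
(m + s(-193))*(V(-96, -92) + D(202)) = (-4812 - 193)*(0 + (-48 + 3*202**2)) = -5005*(0 + (-48 + 3*40804)) = -5005*(0 + (-48 + 122412)) = -5005*(0 + 122364) = -5005*122364 = -612431820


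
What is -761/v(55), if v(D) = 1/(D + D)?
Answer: -83710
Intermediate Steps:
v(D) = 1/(2*D)
-761/v(55) = -761/((1/2)/55) = -761/((1/2)*(1/55)) = -761/1/110 = -761*110 = -83710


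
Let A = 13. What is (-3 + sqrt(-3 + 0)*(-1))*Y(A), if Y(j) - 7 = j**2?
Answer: -528 - 176*I*sqrt(3) ≈ -528.0 - 304.84*I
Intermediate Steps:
Y(j) = 7 + j**2
(-3 + sqrt(-3 + 0)*(-1))*Y(A) = (-3 + sqrt(-3 + 0)*(-1))*(7 + 13**2) = (-3 + sqrt(-3)*(-1))*(7 + 169) = (-3 + (I*sqrt(3))*(-1))*176 = (-3 - I*sqrt(3))*176 = -528 - 176*I*sqrt(3)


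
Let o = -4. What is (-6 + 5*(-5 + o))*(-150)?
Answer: 7650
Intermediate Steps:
(-6 + 5*(-5 + o))*(-150) = (-6 + 5*(-5 - 4))*(-150) = (-6 + 5*(-9))*(-150) = (-6 - 45)*(-150) = -51*(-150) = 7650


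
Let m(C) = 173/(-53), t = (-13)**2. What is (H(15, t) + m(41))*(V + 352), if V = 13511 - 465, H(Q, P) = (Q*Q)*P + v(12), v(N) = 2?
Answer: 27000426684/53 ≈ 5.0944e+8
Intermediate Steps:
t = 169
m(C) = -173/53 (m(C) = 173*(-1/53) = -173/53)
H(Q, P) = 2 + P*Q**2 (H(Q, P) = (Q*Q)*P + 2 = Q**2*P + 2 = P*Q**2 + 2 = 2 + P*Q**2)
V = 13046
(H(15, t) + m(41))*(V + 352) = ((2 + 169*15**2) - 173/53)*(13046 + 352) = ((2 + 169*225) - 173/53)*13398 = ((2 + 38025) - 173/53)*13398 = (38027 - 173/53)*13398 = (2015258/53)*13398 = 27000426684/53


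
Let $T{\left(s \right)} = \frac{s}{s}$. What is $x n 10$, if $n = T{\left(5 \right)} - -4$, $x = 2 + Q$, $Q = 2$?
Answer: $200$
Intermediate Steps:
$x = 4$ ($x = 2 + 2 = 4$)
$T{\left(s \right)} = 1$
$n = 5$ ($n = 1 - -4 = 1 + 4 = 5$)
$x n 10 = 4 \cdot 5 \cdot 10 = 20 \cdot 10 = 200$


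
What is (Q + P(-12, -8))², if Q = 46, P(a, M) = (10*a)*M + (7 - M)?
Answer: 1042441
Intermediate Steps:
P(a, M) = 7 - M + 10*M*a (P(a, M) = 10*M*a + (7 - M) = 7 - M + 10*M*a)
(Q + P(-12, -8))² = (46 + (7 - 1*(-8) + 10*(-8)*(-12)))² = (46 + (7 + 8 + 960))² = (46 + 975)² = 1021² = 1042441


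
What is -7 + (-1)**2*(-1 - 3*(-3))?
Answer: 1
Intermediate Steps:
-7 + (-1)**2*(-1 - 3*(-3)) = -7 + 1*(-1 + 9) = -7 + 1*8 = -7 + 8 = 1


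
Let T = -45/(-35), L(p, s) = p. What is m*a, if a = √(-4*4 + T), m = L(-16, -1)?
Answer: -16*I*√721/7 ≈ -61.375*I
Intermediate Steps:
m = -16
T = 9/7 (T = -45*(-1/35) = 9/7 ≈ 1.2857)
a = I*√721/7 (a = √(-4*4 + 9/7) = √(-16 + 9/7) = √(-103/7) = I*√721/7 ≈ 3.8359*I)
m*a = -16*I*√721/7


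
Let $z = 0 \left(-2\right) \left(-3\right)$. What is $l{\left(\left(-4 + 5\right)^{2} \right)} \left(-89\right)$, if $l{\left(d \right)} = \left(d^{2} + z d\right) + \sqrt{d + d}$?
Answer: $-89 - 89 \sqrt{2} \approx -214.86$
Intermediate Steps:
$z = 0$ ($z = 0 \left(-3\right) = 0$)
$l{\left(d \right)} = d^{2} + \sqrt{2} \sqrt{d}$ ($l{\left(d \right)} = \left(d^{2} + 0 d\right) + \sqrt{d + d} = \left(d^{2} + 0\right) + \sqrt{2 d} = d^{2} + \sqrt{2} \sqrt{d}$)
$l{\left(\left(-4 + 5\right)^{2} \right)} \left(-89\right) = \left(\left(\left(-4 + 5\right)^{2}\right)^{2} + \sqrt{2} \sqrt{\left(-4 + 5\right)^{2}}\right) \left(-89\right) = \left(\left(1^{2}\right)^{2} + \sqrt{2} \sqrt{1^{2}}\right) \left(-89\right) = \left(1^{2} + \sqrt{2} \sqrt{1}\right) \left(-89\right) = \left(1 + \sqrt{2} \cdot 1\right) \left(-89\right) = \left(1 + \sqrt{2}\right) \left(-89\right) = -89 - 89 \sqrt{2}$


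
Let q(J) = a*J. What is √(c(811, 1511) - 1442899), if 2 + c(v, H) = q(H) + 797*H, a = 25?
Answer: I*√200859 ≈ 448.17*I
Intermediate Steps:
q(J) = 25*J
c(v, H) = -2 + 822*H (c(v, H) = -2 + (25*H + 797*H) = -2 + 822*H)
√(c(811, 1511) - 1442899) = √((-2 + 822*1511) - 1442899) = √((-2 + 1242042) - 1442899) = √(1242040 - 1442899) = √(-200859) = I*√200859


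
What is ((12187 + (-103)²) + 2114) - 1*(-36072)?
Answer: 60982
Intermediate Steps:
((12187 + (-103)²) + 2114) - 1*(-36072) = ((12187 + 10609) + 2114) + 36072 = (22796 + 2114) + 36072 = 24910 + 36072 = 60982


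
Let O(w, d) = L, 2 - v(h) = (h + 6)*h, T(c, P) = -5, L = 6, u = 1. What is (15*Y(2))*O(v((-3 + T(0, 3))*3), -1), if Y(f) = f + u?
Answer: 270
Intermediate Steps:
v(h) = 2 - h*(6 + h) (v(h) = 2 - (h + 6)*h = 2 - (6 + h)*h = 2 - h*(6 + h))
O(w, d) = 6
Y(f) = 1 + f (Y(f) = f + 1 = 1 + f)
(15*Y(2))*O(v((-3 + T(0, 3))*3), -1) = (15*(1 + 2))*6 = (15*3)*6 = 45*6 = 270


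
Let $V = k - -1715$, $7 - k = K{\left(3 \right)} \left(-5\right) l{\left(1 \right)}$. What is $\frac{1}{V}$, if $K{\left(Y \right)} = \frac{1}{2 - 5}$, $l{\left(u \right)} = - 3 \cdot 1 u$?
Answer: $\frac{1}{1727} \approx 0.00057904$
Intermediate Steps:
$l{\left(u \right)} = - 3 u$
$K{\left(Y \right)} = - \frac{1}{3}$ ($K{\left(Y \right)} = \frac{1}{-3} = - \frac{1}{3}$)
$k = 12$ ($k = 7 - \left(- \frac{1}{3}\right) \left(-5\right) \left(\left(-3\right) 1\right) = 7 - \frac{5}{3} \left(-3\right) = 7 - -5 = 7 + 5 = 12$)
$V = 1727$ ($V = 12 - -1715 = 12 + 1715 = 1727$)
$\frac{1}{V} = \frac{1}{1727}$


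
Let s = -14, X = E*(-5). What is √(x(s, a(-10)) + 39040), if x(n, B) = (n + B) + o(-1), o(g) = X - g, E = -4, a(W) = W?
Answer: √39037 ≈ 197.58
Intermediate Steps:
X = 20 (X = -4*(-5) = 20)
o(g) = 20 - g
x(n, B) = 21 + B + n (x(n, B) = (n + B) + (20 - 1*(-1)) = (B + n) + (20 + 1) = (B + n) + 21 = 21 + B + n)
√(x(s, a(-10)) + 39040) = √((21 - 10 - 14) + 39040) = √(-3 + 39040) = √39037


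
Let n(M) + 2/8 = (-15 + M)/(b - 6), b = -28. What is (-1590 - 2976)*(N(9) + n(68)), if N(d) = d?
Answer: -1116387/34 ≈ -32835.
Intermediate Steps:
n(M) = 13/68 - M/34 (n(M) = -¼ + (-15 + M)/(-28 - 6) = -¼ + (-15 + M)/(-34) = -¼ + (-15 + M)*(-1/34) = -¼ + (15/34 - M/34) = 13/68 - M/34)
(-1590 - 2976)*(N(9) + n(68)) = (-1590 - 2976)*(9 + (13/68 - 1/34*68)) = -4566*(9 + (13/68 - 2)) = -4566*(9 - 123/68) = -4566*489/68 = -1116387/34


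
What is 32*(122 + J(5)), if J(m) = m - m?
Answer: 3904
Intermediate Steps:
J(m) = 0
32*(122 + J(5)) = 32*(122 + 0) = 32*122 = 3904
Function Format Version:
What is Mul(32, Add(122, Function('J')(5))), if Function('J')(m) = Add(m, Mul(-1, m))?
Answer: 3904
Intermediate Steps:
Function('J')(m) = 0
Mul(32, Add(122, Function('J')(5))) = Mul(32, Add(122, 0)) = Mul(32, 122) = 3904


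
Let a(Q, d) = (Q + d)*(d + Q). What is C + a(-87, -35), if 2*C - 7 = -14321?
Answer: 7727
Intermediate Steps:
C = -7157 (C = 7/2 + (1/2)*(-14321) = 7/2 - 14321/2 = -7157)
a(Q, d) = (Q + d)**2 (a(Q, d) = (Q + d)*(Q + d) = (Q + d)**2)
C + a(-87, -35) = -7157 + (-87 - 35)**2 = -7157 + (-122)**2 = -7157 + 14884 = 7727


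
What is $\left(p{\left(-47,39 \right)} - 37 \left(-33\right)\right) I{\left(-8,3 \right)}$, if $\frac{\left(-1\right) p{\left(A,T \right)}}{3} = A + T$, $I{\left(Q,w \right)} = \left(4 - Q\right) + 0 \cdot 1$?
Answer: $14940$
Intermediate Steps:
$I{\left(Q,w \right)} = 4 - Q$ ($I{\left(Q,w \right)} = \left(4 - Q\right) + 0 = 4 - Q$)
$p{\left(A,T \right)} = - 3 A - 3 T$ ($p{\left(A,T \right)} = - 3 \left(A + T\right) = - 3 A - 3 T$)
$\left(p{\left(-47,39 \right)} - 37 \left(-33\right)\right) I{\left(-8,3 \right)} = \left(\left(\left(-3\right) \left(-47\right) - 117\right) - 37 \left(-33\right)\right) \left(4 - -8\right) = \left(\left(141 - 117\right) - -1221\right) \left(4 + 8\right) = \left(24 + 1221\right) 12 = 1245 \cdot 12 = 14940$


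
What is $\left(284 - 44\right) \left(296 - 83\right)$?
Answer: $51120$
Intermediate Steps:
$\left(284 - 44\right) \left(296 - 83\right) = 240 \left(296 - 83\right) = 240 \cdot 213 = 51120$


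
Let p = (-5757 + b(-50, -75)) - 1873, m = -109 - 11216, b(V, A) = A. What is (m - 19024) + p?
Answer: -38054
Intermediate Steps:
m = -11325
p = -7705 (p = (-5757 - 75) - 1873 = -5832 - 1873 = -7705)
(m - 19024) + p = (-11325 - 19024) - 7705 = -30349 - 7705 = -38054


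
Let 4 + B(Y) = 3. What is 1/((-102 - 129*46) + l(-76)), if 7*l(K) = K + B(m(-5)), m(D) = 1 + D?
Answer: -1/6047 ≈ -0.00016537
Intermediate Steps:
B(Y) = -1 (B(Y) = -4 + 3 = -1)
l(K) = -1/7 + K/7 (l(K) = (K - 1)/7 = (-1 + K)/7 = -1/7 + K/7)
1/((-102 - 129*46) + l(-76)) = 1/((-102 - 129*46) + (-1/7 + (1/7)*(-76))) = 1/((-102 - 5934) + (-1/7 - 76/7)) = 1/(-6036 - 11) = 1/(-6047) = -1/6047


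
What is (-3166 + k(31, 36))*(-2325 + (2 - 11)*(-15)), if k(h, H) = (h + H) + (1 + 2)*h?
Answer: 6583140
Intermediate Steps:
k(h, H) = H + 4*h (k(h, H) = (H + h) + 3*h = H + 4*h)
(-3166 + k(31, 36))*(-2325 + (2 - 11)*(-15)) = (-3166 + (36 + 4*31))*(-2325 + (2 - 11)*(-15)) = (-3166 + (36 + 124))*(-2325 - 9*(-15)) = (-3166 + 160)*(-2325 + 135) = -3006*(-2190) = 6583140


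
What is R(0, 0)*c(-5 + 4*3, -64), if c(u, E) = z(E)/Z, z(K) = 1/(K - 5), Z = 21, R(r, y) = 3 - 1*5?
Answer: 2/1449 ≈ 0.0013803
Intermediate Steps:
R(r, y) = -2 (R(r, y) = 3 - 5 = -2)
z(K) = 1/(-5 + K)
c(u, E) = 1/(21*(-5 + E)) (c(u, E) = 1/((-5 + E)*21) = (1/21)/(-5 + E) = 1/(21*(-5 + E)))
R(0, 0)*c(-5 + 4*3, -64) = -2/(21*(-5 - 64)) = -2/(21*(-69)) = -2*(-1)/(21*69) = -2*(-1/1449) = 2/1449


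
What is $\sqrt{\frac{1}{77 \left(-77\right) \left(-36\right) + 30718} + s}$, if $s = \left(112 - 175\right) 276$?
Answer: $\frac{i \sqrt{1036587049814510}}{244162} \approx 131.86 i$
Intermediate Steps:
$s = -17388$ ($s = \left(-63\right) 276 = -17388$)
$\sqrt{\frac{1}{77 \left(-77\right) \left(-36\right) + 30718} + s} = \sqrt{\frac{1}{77 \left(-77\right) \left(-36\right) + 30718} - 17388} = \sqrt{\frac{1}{\left(-5929\right) \left(-36\right) + 30718} - 17388} = \sqrt{\frac{1}{213444 + 30718} - 17388} = \sqrt{\frac{1}{244162} - 17388} = \sqrt{- \frac{4245488855}{244162}} = \frac{i \sqrt{1036587049814510}}{244162}$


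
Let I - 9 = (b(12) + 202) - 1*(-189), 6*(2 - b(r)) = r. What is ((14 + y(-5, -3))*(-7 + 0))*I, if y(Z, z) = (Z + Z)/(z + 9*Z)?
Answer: -119350/3 ≈ -39783.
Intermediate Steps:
b(r) = 2 - r/6
y(Z, z) = 2*Z/(z + 9*Z) (y(Z, z) = (2*Z)/(z + 9*Z) = 2*Z/(z + 9*Z))
I = 400 (I = 9 + (((2 - ⅙*12) + 202) - 1*(-189)) = 9 + (((2 - 2) + 202) + 189) = 9 + ((0 + 202) + 189) = 9 + (202 + 189) = 9 + 391 = 400)
((14 + y(-5, -3))*(-7 + 0))*I = ((14 + 2*(-5)/(-3 + 9*(-5)))*(-7 + 0))*400 = ((14 + 2*(-5)/(-3 - 45))*(-7))*400 = ((14 + 2*(-5)/(-48))*(-7))*400 = ((14 + 2*(-5)*(-1/48))*(-7))*400 = ((14 + 5/24)*(-7))*400 = ((341/24)*(-7))*400 = -2387/24*400 = -119350/3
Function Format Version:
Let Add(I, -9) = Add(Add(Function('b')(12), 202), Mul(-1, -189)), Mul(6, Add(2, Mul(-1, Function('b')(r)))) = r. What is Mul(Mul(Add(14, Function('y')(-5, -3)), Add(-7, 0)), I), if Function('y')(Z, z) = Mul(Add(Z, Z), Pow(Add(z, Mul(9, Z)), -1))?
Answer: Rational(-119350, 3) ≈ -39783.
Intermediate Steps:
Function('b')(r) = Add(2, Mul(Rational(-1, 6), r))
Function('y')(Z, z) = Mul(2, Z, Pow(Add(z, Mul(9, Z)), -1)) (Function('y')(Z, z) = Mul(Mul(2, Z), Pow(Add(z, Mul(9, Z)), -1)) = Mul(2, Z, Pow(Add(z, Mul(9, Z)), -1)))
I = 400 (I = Add(9, Add(Add(Add(2, Mul(Rational(-1, 6), 12)), 202), Mul(-1, -189))) = Add(9, Add(Add(Add(2, -2), 202), 189)) = Add(9, Add(Add(0, 202), 189)) = Add(9, Add(202, 189)) = Add(9, 391) = 400)
Mul(Mul(Add(14, Function('y')(-5, -3)), Add(-7, 0)), I) = Mul(Mul(Add(14, Mul(2, -5, Pow(Add(-3, Mul(9, -5)), -1))), Add(-7, 0)), 400) = Mul(Mul(Add(14, Mul(2, -5, Pow(Add(-3, -45), -1))), -7), 400) = Mul(Mul(Add(14, Mul(2, -5, Pow(-48, -1))), -7), 400) = Mul(Mul(Add(14, Mul(2, -5, Rational(-1, 48))), -7), 400) = Mul(Mul(Add(14, Rational(5, 24)), -7), 400) = Mul(Mul(Rational(341, 24), -7), 400) = Mul(Rational(-2387, 24), 400) = Rational(-119350, 3)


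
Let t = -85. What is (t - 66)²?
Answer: 22801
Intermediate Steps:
(t - 66)² = (-85 - 66)² = (-151)² = 22801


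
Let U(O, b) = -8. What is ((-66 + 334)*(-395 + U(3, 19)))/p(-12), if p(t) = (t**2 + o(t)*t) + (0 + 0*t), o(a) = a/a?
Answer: -27001/33 ≈ -818.21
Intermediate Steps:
o(a) = 1
p(t) = t + t**2 (p(t) = (t**2 + 1*t) + (0 + 0*t) = (t**2 + t) + (0 + 0) = (t + t**2) + 0 = t + t**2)
((-66 + 334)*(-395 + U(3, 19)))/p(-12) = ((-66 + 334)*(-395 - 8))/((-12*(1 - 12))) = (268*(-403))/((-12*(-11))) = -108004/132 = -108004*1/132 = -27001/33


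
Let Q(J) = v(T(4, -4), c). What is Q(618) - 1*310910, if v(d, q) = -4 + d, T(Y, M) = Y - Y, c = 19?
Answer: -310914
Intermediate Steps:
T(Y, M) = 0
Q(J) = -4 (Q(J) = -4 + 0 = -4)
Q(618) - 1*310910 = -4 - 1*310910 = -4 - 310910 = -310914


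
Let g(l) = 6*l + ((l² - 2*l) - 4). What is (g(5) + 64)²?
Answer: 11025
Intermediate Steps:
g(l) = -4 + l² + 4*l (g(l) = 6*l + (-4 + l² - 2*l) = -4 + l² + 4*l)
(g(5) + 64)² = ((-4 + 5² + 4*5) + 64)² = ((-4 + 25 + 20) + 64)² = (41 + 64)² = 105² = 11025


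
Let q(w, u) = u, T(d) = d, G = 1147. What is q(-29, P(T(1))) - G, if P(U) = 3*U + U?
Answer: -1143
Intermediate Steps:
P(U) = 4*U
q(-29, P(T(1))) - G = 4*1 - 1*1147 = 4 - 1147 = -1143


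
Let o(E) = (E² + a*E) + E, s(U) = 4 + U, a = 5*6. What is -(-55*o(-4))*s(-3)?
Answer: -5940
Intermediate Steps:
a = 30
o(E) = E² + 31*E (o(E) = (E² + 30*E) + E = E² + 31*E)
-(-55*o(-4))*s(-3) = -(-(-220)*(31 - 4))*(4 - 3) = -(-(-220)*27) = -(-55*(-108)) = -5940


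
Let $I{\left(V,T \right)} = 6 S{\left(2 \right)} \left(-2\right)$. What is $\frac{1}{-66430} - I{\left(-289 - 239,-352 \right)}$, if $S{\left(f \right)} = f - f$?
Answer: $- \frac{1}{66430} \approx -1.5053 \cdot 10^{-5}$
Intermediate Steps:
$S{\left(f \right)} = 0$
$I{\left(V,T \right)} = 0$ ($I{\left(V,T \right)} = 6 \cdot 0 \left(-2\right) = 0 \left(-2\right) = 0$)
$\frac{1}{-66430} - I{\left(-289 - 239,-352 \right)} = \frac{1}{-66430} - 0 = - \frac{1}{66430} + 0 = - \frac{1}{66430}$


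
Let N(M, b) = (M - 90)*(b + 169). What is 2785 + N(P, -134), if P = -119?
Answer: -4530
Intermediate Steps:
N(M, b) = (-90 + M)*(169 + b)
2785 + N(P, -134) = 2785 + (-15210 - 90*(-134) + 169*(-119) - 119*(-134)) = 2785 + (-15210 + 12060 - 20111 + 15946) = 2785 - 7315 = -4530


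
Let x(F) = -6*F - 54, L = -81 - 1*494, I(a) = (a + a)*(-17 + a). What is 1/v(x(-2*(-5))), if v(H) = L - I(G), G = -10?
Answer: -1/1115 ≈ -0.00089686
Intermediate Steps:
I(a) = 2*a*(-17 + a) (I(a) = (2*a)*(-17 + a) = 2*a*(-17 + a))
L = -575 (L = -81 - 494 = -575)
x(F) = -54 - 6*F
v(H) = -1115 (v(H) = -575 - 2*(-10)*(-17 - 10) = -575 - 2*(-10)*(-27) = -575 - 1*540 = -575 - 540 = -1115)
1/v(x(-2*(-5))) = 1/(-1115) = -1/1115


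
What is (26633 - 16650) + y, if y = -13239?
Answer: -3256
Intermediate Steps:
(26633 - 16650) + y = (26633 - 16650) - 13239 = 9983 - 13239 = -3256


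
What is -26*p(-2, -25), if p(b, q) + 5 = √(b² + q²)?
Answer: 130 - 26*√629 ≈ -522.08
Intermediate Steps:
p(b, q) = -5 + √(b² + q²)
-26*p(-2, -25) = -26*(-5 + √((-2)² + (-25)²)) = -26*(-5 + √(4 + 625)) = -26*(-5 + √629) = 130 - 26*√629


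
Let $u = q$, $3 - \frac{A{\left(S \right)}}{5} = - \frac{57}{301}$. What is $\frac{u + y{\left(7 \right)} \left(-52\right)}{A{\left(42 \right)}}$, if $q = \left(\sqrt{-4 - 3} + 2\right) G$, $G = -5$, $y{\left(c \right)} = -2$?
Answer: $\frac{14147}{2400} - \frac{301 i \sqrt{7}}{960} \approx 5.8946 - 0.82955 i$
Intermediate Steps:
$A{\left(S \right)} = \frac{4800}{301}$ ($A{\left(S \right)} = 15 - 5 \left(- \frac{57}{301}\right) = 15 - 5 \left(\left(-57\right) \frac{1}{301}\right) = 15 - - \frac{285}{301} = 15 + \frac{285}{301} = \frac{4800}{301}$)
$q = -10 - 5 i \sqrt{7}$ ($q = \left(\sqrt{-4 - 3} + 2\right) \left(-5\right) = \left(\sqrt{-7} + 2\right) \left(-5\right) = \left(i \sqrt{7} + 2\right) \left(-5\right) = \left(2 + i \sqrt{7}\right) \left(-5\right) = -10 - 5 i \sqrt{7} \approx -10.0 - 13.229 i$)
$u = -10 - 5 i \sqrt{7} \approx -10.0 - 13.229 i$
$\frac{u + y{\left(7 \right)} \left(-52\right)}{A{\left(42 \right)}} = \frac{\left(-10 - 5 i \sqrt{7}\right) - -104}{\frac{4800}{301}} = \left(\left(-10 - 5 i \sqrt{7}\right) + 104\right) \frac{301}{4800} = \left(94 - 5 i \sqrt{7}\right) \frac{301}{4800} = \frac{14147}{2400} - \frac{301 i \sqrt{7}}{960}$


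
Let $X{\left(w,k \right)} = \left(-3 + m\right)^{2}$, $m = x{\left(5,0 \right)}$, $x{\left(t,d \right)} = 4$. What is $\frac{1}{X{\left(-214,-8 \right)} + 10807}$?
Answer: $\frac{1}{10808} \approx 9.2524 \cdot 10^{-5}$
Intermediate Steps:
$m = 4$
$X{\left(w,k \right)} = 1$ ($X{\left(w,k \right)} = \left(-3 + 4\right)^{2} = 1^{2} = 1$)
$\frac{1}{X{\left(-214,-8 \right)} + 10807} = \frac{1}{1 + 10807} = \frac{1}{10808}$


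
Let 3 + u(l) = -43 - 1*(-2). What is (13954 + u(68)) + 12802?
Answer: 26712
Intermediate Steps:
u(l) = -44 (u(l) = -3 + (-43 - 1*(-2)) = -3 + (-43 + 2) = -3 - 41 = -44)
(13954 + u(68)) + 12802 = (13954 - 44) + 12802 = 13910 + 12802 = 26712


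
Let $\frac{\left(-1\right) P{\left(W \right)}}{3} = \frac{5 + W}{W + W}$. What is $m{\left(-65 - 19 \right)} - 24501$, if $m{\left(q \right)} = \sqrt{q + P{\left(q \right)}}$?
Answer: $-24501 + \frac{i \sqrt{66962}}{28} \approx -24501.0 + 9.2418 i$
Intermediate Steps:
$P{\left(W \right)} = - \frac{3 \left(5 + W\right)}{2 W}$ ($P{\left(W \right)} = - 3 \frac{5 + W}{W + W} = - 3 \frac{5 + W}{2 W} = - \frac{3 \left(5 + W\right)}{2 W}$)
$m{\left(q \right)} = \sqrt{q + \frac{3 \left(-5 - q\right)}{2 q}}$
$m{\left(-65 - 19 \right)} - 24501 = \frac{\sqrt{-6 - \frac{30}{-65 - 19} + 4 \left(-65 - 19\right)}}{2} - 24501 = \frac{\sqrt{-6 - \frac{30}{-84} + 4 \left(-84\right)}}{2} - 24501 = \frac{\sqrt{-6 - - \frac{5}{14} - 336}}{2} - 24501 = \frac{\sqrt{-6 + \frac{5}{14} - 336}}{2} - 24501 = \frac{\sqrt{- \frac{4783}{14}}}{2} - 24501 = \frac{\frac{1}{14} i \sqrt{66962}}{2} - 24501 = \frac{i \sqrt{66962}}{28} - 24501 = -24501 + \frac{i \sqrt{66962}}{28}$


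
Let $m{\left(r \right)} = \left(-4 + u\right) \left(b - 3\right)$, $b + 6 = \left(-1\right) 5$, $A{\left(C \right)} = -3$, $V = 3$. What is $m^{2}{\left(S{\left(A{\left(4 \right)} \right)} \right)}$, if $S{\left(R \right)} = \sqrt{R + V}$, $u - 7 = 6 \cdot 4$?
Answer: $142884$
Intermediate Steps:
$u = 31$ ($u = 7 + 6 \cdot 4 = 7 + 24 = 31$)
$S{\left(R \right)} = \sqrt{3 + R}$ ($S{\left(R \right)} = \sqrt{R + 3} = \sqrt{3 + R}$)
$b = -11$ ($b = -6 - 5 = -11$)
$m{\left(r \right)} = -378$ ($m{\left(r \right)} = \left(-4 + 31\right) \left(-11 - 3\right) = 27 \left(-14\right) = -378$)
$m^{2}{\left(S{\left(A{\left(4 \right)} \right)} \right)} = \left(-378\right)^{2} = 142884$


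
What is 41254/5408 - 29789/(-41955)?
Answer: 945955241/113446320 ≈ 8.3383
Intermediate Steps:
41254/5408 - 29789/(-41955) = 41254*(1/5408) - 29789*(-1/41955) = 20627/2704 + 29789/41955 = 945955241/113446320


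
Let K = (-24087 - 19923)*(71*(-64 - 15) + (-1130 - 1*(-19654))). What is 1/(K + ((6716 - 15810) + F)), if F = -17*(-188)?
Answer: -1/568395048 ≈ -1.7593e-9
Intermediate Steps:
F = 3196
K = -568389150 (K = -44010*(71*(-79) + (-1130 + 19654)) = -44010*(-5609 + 18524) = -44010*12915 = -568389150)
1/(K + ((6716 - 15810) + F)) = 1/(-568389150 + ((6716 - 15810) + 3196)) = 1/(-568389150 + (-9094 + 3196)) = 1/(-568389150 - 5898) = 1/(-568395048) = -1/568395048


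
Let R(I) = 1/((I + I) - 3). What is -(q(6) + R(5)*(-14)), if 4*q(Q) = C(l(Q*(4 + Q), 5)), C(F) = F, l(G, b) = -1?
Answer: 9/4 ≈ 2.2500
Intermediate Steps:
q(Q) = -1/4 (q(Q) = (1/4)*(-1) = -1/4)
R(I) = 1/(-3 + 2*I) (R(I) = 1/(2*I - 3) = 1/(-3 + 2*I))
-(q(6) + R(5)*(-14)) = -(-1/4 - 14/(-3 + 2*5)) = -(-1/4 - 14/(-3 + 10)) = -(-1/4 - 14/7) = -(-1/4 + (1/7)*(-14)) = -(-1/4 - 2) = -1*(-9/4) = 9/4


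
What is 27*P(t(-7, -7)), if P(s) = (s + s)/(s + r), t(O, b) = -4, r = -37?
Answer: 216/41 ≈ 5.2683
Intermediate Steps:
P(s) = 2*s/(-37 + s) (P(s) = (s + s)/(s - 37) = (2*s)/(-37 + s) = 2*s/(-37 + s))
27*P(t(-7, -7)) = 27*(2*(-4)/(-37 - 4)) = 27*(2*(-4)/(-41)) = 27*(2*(-4)*(-1/41)) = 27*(8/41) = 216/41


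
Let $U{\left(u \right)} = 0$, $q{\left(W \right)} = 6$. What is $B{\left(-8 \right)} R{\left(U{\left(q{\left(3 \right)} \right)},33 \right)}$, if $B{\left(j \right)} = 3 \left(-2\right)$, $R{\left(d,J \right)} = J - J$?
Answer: $0$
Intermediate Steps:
$R{\left(d,J \right)} = 0$
$B{\left(j \right)} = -6$
$B{\left(-8 \right)} R{\left(U{\left(q{\left(3 \right)} \right)},33 \right)} = \left(-6\right) 0 = 0$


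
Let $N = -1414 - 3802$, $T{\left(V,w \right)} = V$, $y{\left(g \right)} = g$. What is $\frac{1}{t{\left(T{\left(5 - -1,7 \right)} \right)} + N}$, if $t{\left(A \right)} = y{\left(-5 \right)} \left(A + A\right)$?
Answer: $- \frac{1}{5276} \approx -0.00018954$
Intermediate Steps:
$t{\left(A \right)} = - 10 A$ ($t{\left(A \right)} = - 5 \left(A + A\right) = - 5 \cdot 2 A = - 10 A$)
$N = -5216$ ($N = -1414 - 3802 = -5216$)
$\frac{1}{t{\left(T{\left(5 - -1,7 \right)} \right)} + N} = \frac{1}{- 10 \left(5 - -1\right) - 5216} = \frac{1}{- 10 \left(5 + 1\right) - 5216} = \frac{1}{\left(-10\right) 6 - 5216} = \frac{1}{-60 - 5216} = \frac{1}{-5276} = - \frac{1}{5276}$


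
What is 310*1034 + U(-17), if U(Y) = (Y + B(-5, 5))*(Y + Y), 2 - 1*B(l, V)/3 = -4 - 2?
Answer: 320302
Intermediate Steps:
B(l, V) = 24 (B(l, V) = 6 - 3*(-4 - 2) = 6 - 3*(-6) = 6 + 18 = 24)
U(Y) = 2*Y*(24 + Y) (U(Y) = (Y + 24)*(Y + Y) = (24 + Y)*(2*Y) = 2*Y*(24 + Y))
310*1034 + U(-17) = 310*1034 + 2*(-17)*(24 - 17) = 320540 + 2*(-17)*7 = 320540 - 238 = 320302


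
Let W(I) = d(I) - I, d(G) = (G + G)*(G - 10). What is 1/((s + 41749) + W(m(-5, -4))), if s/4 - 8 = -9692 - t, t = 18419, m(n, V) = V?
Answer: -1/70547 ≈ -1.4175e-5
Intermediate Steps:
s = -112412 (s = 32 + 4*(-9692 - 1*18419) = 32 + 4*(-9692 - 18419) = 32 + 4*(-28111) = 32 - 112444 = -112412)
d(G) = 2*G*(-10 + G) (d(G) = (2*G)*(-10 + G) = 2*G*(-10 + G))
W(I) = -I + 2*I*(-10 + I) (W(I) = 2*I*(-10 + I) - I = -I + 2*I*(-10 + I))
1/((s + 41749) + W(m(-5, -4))) = 1/((-112412 + 41749) - 4*(-21 + 2*(-4))) = 1/(-70663 - 4*(-21 - 8)) = 1/(-70663 - 4*(-29)) = 1/(-70663 + 116) = 1/(-70547) = -1/70547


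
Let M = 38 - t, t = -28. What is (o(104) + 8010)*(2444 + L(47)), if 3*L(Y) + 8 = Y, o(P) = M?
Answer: 19842732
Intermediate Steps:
M = 66 (M = 38 - 1*(-28) = 38 + 28 = 66)
o(P) = 66
L(Y) = -8/3 + Y/3
(o(104) + 8010)*(2444 + L(47)) = (66 + 8010)*(2444 + (-8/3 + (⅓)*47)) = 8076*(2444 + (-8/3 + 47/3)) = 8076*(2444 + 13) = 8076*2457 = 19842732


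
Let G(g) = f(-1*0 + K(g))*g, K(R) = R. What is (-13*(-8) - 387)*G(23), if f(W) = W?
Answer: -149707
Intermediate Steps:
G(g) = g² (G(g) = (-1*0 + g)*g = (0 + g)*g = g*g = g²)
(-13*(-8) - 387)*G(23) = (-13*(-8) - 387)*23² = (104 - 387)*529 = -283*529 = -149707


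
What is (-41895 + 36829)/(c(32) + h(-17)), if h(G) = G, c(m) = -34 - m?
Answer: 5066/83 ≈ 61.036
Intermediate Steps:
(-41895 + 36829)/(c(32) + h(-17)) = (-41895 + 36829)/((-34 - 1*32) - 17) = -5066/((-34 - 32) - 17) = -5066/(-66 - 17) = -5066/(-83) = -5066*(-1/83) = 5066/83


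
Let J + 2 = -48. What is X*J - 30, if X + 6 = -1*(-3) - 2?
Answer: 220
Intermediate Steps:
J = -50 (J = -2 - 48 = -50)
X = -5 (X = -6 + (-1*(-3) - 2) = -6 + (3 - 2) = -6 + 1 = -5)
X*J - 30 = -5*(-50) - 30 = 250 - 30 = 220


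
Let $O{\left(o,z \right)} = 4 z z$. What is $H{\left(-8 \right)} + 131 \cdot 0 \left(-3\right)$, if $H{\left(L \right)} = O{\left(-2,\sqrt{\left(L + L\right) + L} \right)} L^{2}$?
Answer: $-6144$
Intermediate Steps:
$O{\left(o,z \right)} = 4 z^{2}$
$H{\left(L \right)} = 12 L^{3}$ ($H{\left(L \right)} = 4 \left(\sqrt{\left(L + L\right) + L}\right)^{2} L^{2} = 4 \left(\sqrt{2 L + L}\right)^{2} L^{2} = 4 \left(\sqrt{3 L}\right)^{2} L^{2} = 4 \left(\sqrt{3} \sqrt{L}\right)^{2} L^{2} = 4 \cdot 3 L L^{2} = 12 L L^{2} = 12 L^{3}$)
$H{\left(-8 \right)} + 131 \cdot 0 \left(-3\right) = 12 \left(-8\right)^{3} + 131 \cdot 0 \left(-3\right) = 12 \left(-512\right) + 131 \cdot 0 = -6144 + 0 = -6144$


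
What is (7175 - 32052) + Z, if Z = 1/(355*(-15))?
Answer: -132470026/5325 ≈ -24877.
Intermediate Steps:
Z = -1/5325 (Z = 1/(-5325) = -1/5325 ≈ -0.00018779)
(7175 - 32052) + Z = (7175 - 32052) - 1/5325 = -24877 - 1/5325 = -132470026/5325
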